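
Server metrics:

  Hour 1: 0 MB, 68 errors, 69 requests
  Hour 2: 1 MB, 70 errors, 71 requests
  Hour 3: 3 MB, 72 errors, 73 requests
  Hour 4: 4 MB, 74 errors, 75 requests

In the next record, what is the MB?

MB — alternating steps +1, +2, +1, +2, …: 0, 1, 3, 4 → 6.

6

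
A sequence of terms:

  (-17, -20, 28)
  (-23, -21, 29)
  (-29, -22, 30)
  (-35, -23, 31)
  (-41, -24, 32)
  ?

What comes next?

For the first coordinate, −6 each step: -17, -23, -29, -35, -41 → -47.
Second coordinate — −1 each step: -20, -21, -22, -23, -24 → -25.
Third coordinate: together with the second coordinate always sums to 8, so 28, 29, 30, 31, 32 → 33.
Combining the parts gives (-47, -25, 33).

(-47, -25, 33)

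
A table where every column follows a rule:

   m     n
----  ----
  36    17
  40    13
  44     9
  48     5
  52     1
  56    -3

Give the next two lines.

Column m: +4 each step, so 36, 40, 44, 48, 52, 56 → 60 → 64.
Column n — together with the column m always sums to 53: 17, 13, 9, 5, 1, -3 → -7 → -11.
So the next two lines are 60  -7 and 64  -11.

60  -7; 64  -11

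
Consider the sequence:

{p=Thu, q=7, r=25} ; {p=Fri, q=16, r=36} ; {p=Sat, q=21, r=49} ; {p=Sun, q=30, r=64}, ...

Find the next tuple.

P: Thu, Fri, Sat, Sun → Mon (runs through the weekdays Mon→Sun).
Q: alternating steps +9, +5, +9, +5, …; 7, 16, 21, 30 → 35.
For the r, perfect squares: 5², 6², 7², …: 25, 36, 49, 64 → 81.
So the next tuple is {p=Mon, q=35, r=81}.

{p=Mon, q=35, r=81}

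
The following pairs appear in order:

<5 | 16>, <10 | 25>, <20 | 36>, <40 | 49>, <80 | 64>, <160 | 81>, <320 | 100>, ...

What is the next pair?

<640 | 121>

First part — ×2 each step: 5, 10, 20, 40, 80, 160, 320 → 640.
Second part goes 16, 25, 36, 49, 64, 81, 100 → 121 (perfect squares: 4², 5², 6², …).
So the next pair is <640 | 121>.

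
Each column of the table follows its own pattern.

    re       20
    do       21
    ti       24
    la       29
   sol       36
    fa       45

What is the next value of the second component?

For the second component, differences are 1, 3, 5, … (increasing by 2 each time): 20, 21, 24, 29, 36, 45 → 56.

56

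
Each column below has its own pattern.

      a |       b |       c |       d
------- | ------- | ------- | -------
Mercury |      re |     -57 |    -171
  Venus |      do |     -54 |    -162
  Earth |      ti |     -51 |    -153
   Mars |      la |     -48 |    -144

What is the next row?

Column a: Mercury, Venus, Earth, Mars → Jupiter (runs through the planets Mercury→Neptune).
For the column b, runs backward through the solfège scale do→ti: re, do, ti, la → sol.
Column c: +3 each step; -57, -54, -51, -48 → -45.
Column d: always 3 × the column c; -171, -162, -153, -144 → -135.
So the next row is Jupiter  sol  -45  -135.

Jupiter  sol  -45  -135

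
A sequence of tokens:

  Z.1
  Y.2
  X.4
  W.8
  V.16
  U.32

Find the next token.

Letter — letters move back 1 place in the alphabet: Z, Y, X, W, V, U → T.
Second component — ×2 each step: 1, 2, 4, 8, 16, 32 → 64.
Putting it together: T.64.

T.64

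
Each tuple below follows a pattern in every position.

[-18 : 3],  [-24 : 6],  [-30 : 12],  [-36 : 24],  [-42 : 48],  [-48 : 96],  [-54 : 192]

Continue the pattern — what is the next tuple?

[-60 : 384]

First slot: -18, -24, -30, -36, -42, -48, -54 → -60 (−6 each step).
For the second slot, ×2 each step: 3, 6, 12, 24, 48, 96, 192 → 384.
So the next tuple is [-60 : 384].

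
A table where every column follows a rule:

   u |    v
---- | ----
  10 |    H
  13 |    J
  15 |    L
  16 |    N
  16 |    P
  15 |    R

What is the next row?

For the column u, differences are 3, 2, 1, … (decreasing by 1 each time): 10, 13, 15, 16, 16, 15 → 13.
Column v goes H, J, L, N, P, R → T (letters move forward 2 places in the alphabet).
Putting it together: 13  T.

13  T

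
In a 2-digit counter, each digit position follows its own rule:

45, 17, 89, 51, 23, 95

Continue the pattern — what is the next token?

First digit: −3 each step, mod 10, so 4, 1, 8, 5, 2, 9 → 6.
Second digit — +2 each step, mod 10: 5, 7, 9, 1, 3, 5 → 7.
Putting it together: 67.

67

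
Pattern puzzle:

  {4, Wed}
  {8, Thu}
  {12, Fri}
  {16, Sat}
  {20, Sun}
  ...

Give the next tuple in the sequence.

First entry: +4 each step, so 4, 8, 12, 16, 20 → 24.
Day: Wed, Thu, Fri, Sat, Sun → Mon (runs through the weekdays Mon→Sun).
Putting it together: {24, Mon}.

{24, Mon}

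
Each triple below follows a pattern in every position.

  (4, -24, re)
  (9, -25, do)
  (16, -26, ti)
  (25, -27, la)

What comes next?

First slot: 4, 9, 16, 25 → 36 (perfect squares: 2², 3², 4², …).
Second slot — −1 each step: -24, -25, -26, -27 → -28.
Note — runs backward through the solfège scale do→ti: re, do, ti, la → sol.
Putting it together: (36, -28, sol).

(36, -28, sol)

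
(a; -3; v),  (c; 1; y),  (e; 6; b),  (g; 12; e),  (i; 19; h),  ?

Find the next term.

(k; 27; k)

First letter: letters move forward 2 places in the alphabet, so a, c, e, g, i → k.
Second value goes -3, 1, 6, 12, 19 → 27 (differences are 4, 5, 6, … (increasing by 1 each time)).
Second letter: v, y, b, e, h → k (letters move forward 3 places in the alphabet, wrapping Z→A).
Putting it together: (k; 27; k).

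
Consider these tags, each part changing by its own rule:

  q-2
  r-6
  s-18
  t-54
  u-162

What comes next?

v-486

For the letter, letters move forward 1 place in the alphabet: q, r, s, t, u → v.
Second component: ×3 each step; 2, 6, 18, 54, 162 → 486.
Combining the parts gives v-486.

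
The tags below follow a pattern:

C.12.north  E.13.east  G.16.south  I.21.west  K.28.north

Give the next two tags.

M.37.east, O.48.south

Letter — letters move forward 2 places in the alphabet: C, E, G, I, K → M → O.
Second component goes 12, 13, 16, 21, 28 → 37 → 48 (differences are 1, 3, 5, … (increasing by 2 each time)).
Direction: repeats north → east → south → west, so north, east, south, west, north → east → south.
Putting the parts together: M.37.east and then O.48.south.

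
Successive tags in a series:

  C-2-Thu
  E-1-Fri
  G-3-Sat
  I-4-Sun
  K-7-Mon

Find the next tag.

M-11-Tue

Letter: letters move forward 2 places in the alphabet; C, E, G, I, K → M.
Second component — each term is the sum of the two before it: 2, 1, 3, 4, 7 → 11.
Day — runs through the weekdays Mon→Sun: Thu, Fri, Sat, Sun, Mon → Tue.
Putting it together: M-11-Tue.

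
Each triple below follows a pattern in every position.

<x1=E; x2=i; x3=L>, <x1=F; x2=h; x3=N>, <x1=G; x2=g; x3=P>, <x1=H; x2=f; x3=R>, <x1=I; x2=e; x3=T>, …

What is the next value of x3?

V

X1: E, F, G, H, I → J (letters move forward 1 place in the alphabet).
X2: letters move back 1 place in the alphabet, so i, h, g, f, e → d.
X3: letters move forward 2 places in the alphabet; L, N, P, R, T → V.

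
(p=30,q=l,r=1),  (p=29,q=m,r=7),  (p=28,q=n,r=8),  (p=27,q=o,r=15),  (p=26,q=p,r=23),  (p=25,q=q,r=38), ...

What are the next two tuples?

(p=24,q=r,r=61), (p=23,q=s,r=99)

P — −1 each step: 30, 29, 28, 27, 26, 25 → 24 → 23.
Q: letters move forward 1 place in the alphabet, so l, m, n, o, p, q → r → s.
R — each term is the sum of the two before it: 1, 7, 8, 15, 23, 38 → 61 → 99.
Putting the parts together: (p=24,q=r,r=61) and then (p=23,q=s,r=99).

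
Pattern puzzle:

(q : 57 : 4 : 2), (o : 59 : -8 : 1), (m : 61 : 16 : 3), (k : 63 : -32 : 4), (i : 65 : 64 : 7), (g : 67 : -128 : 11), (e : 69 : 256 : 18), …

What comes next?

Letter — letters move back 2 places in the alphabet: q, o, m, k, i, g, e → c.
Second component — +2 each step: 57, 59, 61, 63, 65, 67, 69 → 71.
Third component — ×(-2) each step: 4, -8, 16, -32, 64, -128, 256 → -512.
Fourth component: each term is the sum of the two before it; 2, 1, 3, 4, 7, 11, 18 → 29.
Putting it together: (c : 71 : -512 : 29).

(c : 71 : -512 : 29)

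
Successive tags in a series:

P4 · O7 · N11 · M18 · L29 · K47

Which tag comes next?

Letter: P, O, N, M, L, K → J (letters move back 1 place in the alphabet).
Second component: each term is the sum of the two before it; 4, 7, 11, 18, 29, 47 → 76.
Combining the parts gives J76.

J76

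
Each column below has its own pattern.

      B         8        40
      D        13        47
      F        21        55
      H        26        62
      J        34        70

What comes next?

L  39  77

Letter: letters move forward 2 places in the alphabet; B, D, F, H, J → L.
Second component — alternating steps +5, +8, +5, +8, …: 8, 13, 21, 26, 34 → 39.
Third component — alternating steps +7, +8, +7, +8, …: 40, 47, 55, 62, 70 → 77.
Combining the parts gives L  39  77.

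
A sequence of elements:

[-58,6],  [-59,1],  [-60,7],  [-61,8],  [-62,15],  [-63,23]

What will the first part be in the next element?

-64

First part goes -58, -59, -60, -61, -62, -63 → -64 (−1 each step).
Second part: each term is the sum of the two before it, so 6, 1, 7, 8, 15, 23 → 38.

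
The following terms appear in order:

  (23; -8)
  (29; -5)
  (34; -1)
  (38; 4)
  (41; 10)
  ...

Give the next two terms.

(43; 17), (44; 25)

First value: differences are 6, 5, 4, … (decreasing by 1 each time); 23, 29, 34, 38, 41 → 43 → 44.
Second value: differences are 3, 4, 5, … (increasing by 1 each time), so -8, -5, -1, 4, 10 → 17 → 25.
Putting the parts together: (43; 17) and then (44; 25).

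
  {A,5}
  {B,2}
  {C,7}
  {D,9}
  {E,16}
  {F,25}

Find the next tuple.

{G,41}

Letter: letters move forward 1 place in the alphabet, so A, B, C, D, E, F → G.
Second part: each term is the sum of the two before it, so 5, 2, 7, 9, 16, 25 → 41.
Putting it together: {G,41}.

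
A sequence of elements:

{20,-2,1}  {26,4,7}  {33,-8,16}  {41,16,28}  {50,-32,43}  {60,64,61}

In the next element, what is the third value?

82

First value: differences are 6, 7, 8, … (increasing by 1 each time); 20, 26, 33, 41, 50, 60 → 71.
Second value goes -2, 4, -8, 16, -32, 64 → -128 (×(-2) each step).
Third value goes 1, 7, 16, 28, 43, 61 → 82 (differences are 6, 9, 12, … (increasing by 3 each time)).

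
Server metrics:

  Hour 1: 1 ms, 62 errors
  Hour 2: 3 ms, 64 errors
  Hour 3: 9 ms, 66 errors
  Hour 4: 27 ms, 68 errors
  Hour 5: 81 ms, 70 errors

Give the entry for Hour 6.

243 ms, 72 errors

For the ms, ×3 each step: 1, 3, 9, 27, 81 → 243.
For the errors, +2 each step: 62, 64, 66, 68, 70 → 72.
Putting it together: 243 ms, 72 errors.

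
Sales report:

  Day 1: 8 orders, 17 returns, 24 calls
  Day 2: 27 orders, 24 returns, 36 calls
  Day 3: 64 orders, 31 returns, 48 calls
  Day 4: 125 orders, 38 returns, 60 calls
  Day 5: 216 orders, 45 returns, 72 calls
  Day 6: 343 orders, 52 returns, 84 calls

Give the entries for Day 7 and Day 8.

Orders: perfect cubes: 2³, 3³, 4³, …; 8, 27, 64, 125, 216, 343 → 512 → 729.
For the returns, +7 each step: 17, 24, 31, 38, 45, 52 → 59 → 66.
Calls goes 24, 36, 48, 60, 72, 84 → 96 → 108 (+12 each step).
Putting the parts together: 512 orders, 59 returns, 96 calls and then 729 orders, 66 returns, 108 calls.

512 orders, 59 returns, 96 calls; 729 orders, 66 returns, 108 calls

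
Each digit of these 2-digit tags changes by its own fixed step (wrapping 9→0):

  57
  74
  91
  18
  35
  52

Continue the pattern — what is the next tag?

79

First digit: +2 each step, mod 10; 5, 7, 9, 1, 3, 5 → 7.
Second digit — −3 each step, mod 10: 7, 4, 1, 8, 5, 2 → 9.
So the next tag is 79.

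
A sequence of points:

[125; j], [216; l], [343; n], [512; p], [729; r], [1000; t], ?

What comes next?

First entry — perfect cubes: 5³, 6³, 7³, …: 125, 216, 343, 512, 729, 1000 → 1331.
Letter: j, l, n, p, r, t → v (letters move forward 2 places in the alphabet).
So the next point is [1331; v].

[1331; v]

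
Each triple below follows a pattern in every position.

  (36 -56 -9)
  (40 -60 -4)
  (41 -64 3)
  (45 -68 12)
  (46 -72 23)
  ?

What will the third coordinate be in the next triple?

36

For the third coordinate, differences are 5, 7, 9, … (increasing by 2 each time): -9, -4, 3, 12, 23 → 36.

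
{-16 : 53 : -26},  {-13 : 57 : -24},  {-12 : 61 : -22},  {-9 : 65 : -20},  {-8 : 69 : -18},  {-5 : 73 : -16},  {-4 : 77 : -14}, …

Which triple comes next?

{-1 : 81 : -12}

First coordinate goes -16, -13, -12, -9, -8, -5, -4 → -1 (alternating steps +3, +1, +3, +1, …).
For the second coordinate, +4 each step: 53, 57, 61, 65, 69, 73, 77 → 81.
Third coordinate: +2 each step, so -26, -24, -22, -20, -18, -16, -14 → -12.
Combining the parts gives {-1 : 81 : -12}.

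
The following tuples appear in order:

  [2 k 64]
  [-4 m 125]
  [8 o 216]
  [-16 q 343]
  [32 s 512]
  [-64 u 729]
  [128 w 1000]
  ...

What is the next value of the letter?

For the first slot, ×(-2) each step: 2, -4, 8, -16, 32, -64, 128 → -256.
Letter: letters move forward 2 places in the alphabet; k, m, o, q, s, u, w → y.
Third slot — perfect cubes: 4³, 5³, 6³, …: 64, 125, 216, 343, 512, 729, 1000 → 1331.

y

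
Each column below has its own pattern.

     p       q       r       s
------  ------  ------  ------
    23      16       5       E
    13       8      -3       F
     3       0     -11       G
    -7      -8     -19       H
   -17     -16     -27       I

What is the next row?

-27  -24  -35  J

For the column p, −10 each step: 23, 13, 3, -7, -17 → -27.
For the column q, −8 each step: 16, 8, 0, -8, -16 → -24.
Column r: always 11 less than the column q; 5, -3, -11, -19, -27 → -35.
Column s goes E, F, G, H, I → J (letters move forward 1 place in the alphabet).
So the next row is -27  -24  -35  J.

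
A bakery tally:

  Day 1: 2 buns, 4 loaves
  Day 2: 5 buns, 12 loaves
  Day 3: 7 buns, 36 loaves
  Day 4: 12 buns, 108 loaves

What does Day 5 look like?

Buns goes 2, 5, 7, 12 → 19 (each term is the sum of the two before it).
Loaves goes 4, 12, 36, 108 → 324 (×3 each step).
Putting it together: 19 buns, 324 loaves.

19 buns, 324 loaves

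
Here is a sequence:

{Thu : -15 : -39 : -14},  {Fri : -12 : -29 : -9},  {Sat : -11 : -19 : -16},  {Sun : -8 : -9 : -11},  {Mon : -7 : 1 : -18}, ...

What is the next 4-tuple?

Day — runs through the weekdays Mon→Sun: Thu, Fri, Sat, Sun, Mon → Tue.
For the second value, alternating steps +3, +1, +3, +1, …: -15, -12, -11, -8, -7 → -4.
For the third value, +10 each step: -39, -29, -19, -9, 1 → 11.
Fourth value goes -14, -9, -16, -11, -18 → -13 (alternating steps +5, −7, +5, −7, …).
Putting it together: {Tue : -4 : 11 : -13}.

{Tue : -4 : 11 : -13}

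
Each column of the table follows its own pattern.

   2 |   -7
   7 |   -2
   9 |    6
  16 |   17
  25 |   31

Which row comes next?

41  48

First component goes 2, 7, 9, 16, 25 → 41 (each term is the sum of the two before it).
Second component: differences are 5, 8, 11, … (increasing by 3 each time), so -7, -2, 6, 17, 31 → 48.
Putting it together: 41  48.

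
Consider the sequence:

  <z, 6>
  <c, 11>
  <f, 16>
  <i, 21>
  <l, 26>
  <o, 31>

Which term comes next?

Letter — letters move forward 3 places in the alphabet, wrapping Z→A: z, c, f, i, l, o → r.
Second part — +5 each step: 6, 11, 16, 21, 26, 31 → 36.
Putting it together: <r, 36>.

<r, 36>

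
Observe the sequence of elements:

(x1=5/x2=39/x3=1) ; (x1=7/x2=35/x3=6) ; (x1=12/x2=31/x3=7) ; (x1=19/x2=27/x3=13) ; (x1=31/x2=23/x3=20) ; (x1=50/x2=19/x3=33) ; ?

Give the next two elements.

X1 goes 5, 7, 12, 19, 31, 50 → 81 → 131 (each term is the sum of the two before it).
X2: 39, 35, 31, 27, 23, 19 → 15 → 11 (−4 each step).
X3: each term is the sum of the two before it, so 1, 6, 7, 13, 20, 33 → 53 → 86.
Putting the parts together: (x1=81/x2=15/x3=53) and then (x1=131/x2=11/x3=86).

(x1=81/x2=15/x3=53), (x1=131/x2=11/x3=86)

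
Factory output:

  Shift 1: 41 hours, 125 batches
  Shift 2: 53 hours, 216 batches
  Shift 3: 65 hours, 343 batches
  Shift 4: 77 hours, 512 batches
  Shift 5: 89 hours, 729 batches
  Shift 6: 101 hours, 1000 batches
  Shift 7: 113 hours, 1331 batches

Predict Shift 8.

Hours — +12 each step: 41, 53, 65, 77, 89, 101, 113 → 125.
Batches: 125, 216, 343, 512, 729, 1000, 1331 → 1728 (perfect cubes: 5³, 6³, 7³, …).
Combining the parts gives 125 hours, 1728 batches.

125 hours, 1728 batches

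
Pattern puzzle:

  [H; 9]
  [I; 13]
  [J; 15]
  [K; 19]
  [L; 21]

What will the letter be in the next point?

M

Letter — letters move forward 1 place in the alphabet: H, I, J, K, L → M.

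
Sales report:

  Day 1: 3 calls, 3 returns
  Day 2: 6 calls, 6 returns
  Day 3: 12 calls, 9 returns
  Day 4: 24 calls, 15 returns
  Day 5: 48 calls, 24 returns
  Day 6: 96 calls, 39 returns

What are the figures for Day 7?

192 calls, 63 returns

Calls — ×2 each step: 3, 6, 12, 24, 48, 96 → 192.
Returns: each term is the sum of the two before it; 3, 6, 9, 15, 24, 39 → 63.
Putting it together: 192 calls, 63 returns.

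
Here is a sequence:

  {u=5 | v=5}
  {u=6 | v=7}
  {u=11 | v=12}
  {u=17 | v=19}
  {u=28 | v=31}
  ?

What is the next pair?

For the u, each term is the sum of the two before it: 5, 6, 11, 17, 28 → 45.
V: each term is the sum of the two before it, so 5, 7, 12, 19, 31 → 50.
So the next pair is {u=45 | v=50}.

{u=45 | v=50}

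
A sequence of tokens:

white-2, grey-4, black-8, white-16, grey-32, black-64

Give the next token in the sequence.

Shade — repeats white → grey → black: white, grey, black, white, grey, black → white.
For the second component, ×2 each step: 2, 4, 8, 16, 32, 64 → 128.
So the next token is white-128.

white-128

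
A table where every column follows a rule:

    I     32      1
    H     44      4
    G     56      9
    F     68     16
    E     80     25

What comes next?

D  92  36

Letter: letters move back 1 place in the alphabet; I, H, G, F, E → D.
Second component: +12 each step; 32, 44, 56, 68, 80 → 92.
For the third component, perfect squares: 1², 2², 3², …: 1, 4, 9, 16, 25 → 36.
Combining the parts gives D  92  36.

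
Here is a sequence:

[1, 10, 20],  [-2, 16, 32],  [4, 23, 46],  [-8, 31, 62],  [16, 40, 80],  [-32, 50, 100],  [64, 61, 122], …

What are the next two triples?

[-128, 73, 146], [256, 86, 172]

First value: 1, -2, 4, -8, 16, -32, 64 → -128 → 256 (×(-2) each step).
Second value: differences are 6, 7, 8, … (increasing by 1 each time); 10, 16, 23, 31, 40, 50, 61 → 73 → 86.
Third value — always 2 × the second value: 20, 32, 46, 62, 80, 100, 122 → 146 → 172.
Putting the parts together: [-128, 73, 146] and then [256, 86, 172].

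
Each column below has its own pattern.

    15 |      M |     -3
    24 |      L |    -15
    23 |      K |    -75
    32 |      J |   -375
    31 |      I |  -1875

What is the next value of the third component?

-9375

Third component: ×5 each step, so -3, -15, -75, -375, -1875 → -9375.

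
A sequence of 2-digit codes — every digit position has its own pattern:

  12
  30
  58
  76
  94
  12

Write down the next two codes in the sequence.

30, 58

For the first digit, +2 each step, mod 10: 1, 3, 5, 7, 9, 1 → 3 → 5.
Second digit: 2, 0, 8, 6, 4, 2 → 0 → 8 (−2 each step, mod 10).
So the next two codes are 30 and 58.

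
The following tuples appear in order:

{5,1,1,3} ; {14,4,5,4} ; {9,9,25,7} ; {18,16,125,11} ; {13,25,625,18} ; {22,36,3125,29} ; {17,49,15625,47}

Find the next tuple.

First entry — alternating steps +9, −5, +9, −5, …: 5, 14, 9, 18, 13, 22, 17 → 26.
Second entry goes 1, 4, 9, 16, 25, 36, 49 → 64 (perfect squares: 1², 2², 3², …).
Third entry: ×5 each step, so 1, 5, 25, 125, 625, 3125, 15625 → 78125.
Fourth entry: each term is the sum of the two before it, so 3, 4, 7, 11, 18, 29, 47 → 76.
So the next tuple is {26,64,78125,76}.

{26,64,78125,76}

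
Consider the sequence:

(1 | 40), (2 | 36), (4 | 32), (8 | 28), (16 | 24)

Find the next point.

First coordinate — ×2 each step: 1, 2, 4, 8, 16 → 32.
Second coordinate: −4 each step, so 40, 36, 32, 28, 24 → 20.
So the next point is (32 | 20).

(32 | 20)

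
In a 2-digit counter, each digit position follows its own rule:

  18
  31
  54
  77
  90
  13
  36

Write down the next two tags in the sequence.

59 then 72

First digit goes 1, 3, 5, 7, 9, 1, 3 → 5 → 7 (+2 each step, mod 10).
For the second digit, +3 each step, mod 10: 8, 1, 4, 7, 0, 3, 6 → 9 → 2.
So the next two tags are 59 and 72.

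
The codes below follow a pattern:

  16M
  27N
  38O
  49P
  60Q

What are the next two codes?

For the first component, +11 each step: 16, 27, 38, 49, 60 → 71 → 82.
Letter: letters move forward 1 place in the alphabet; M, N, O, P, Q → R → S.
So the next two codes are 71R and 82S.

71R, 82S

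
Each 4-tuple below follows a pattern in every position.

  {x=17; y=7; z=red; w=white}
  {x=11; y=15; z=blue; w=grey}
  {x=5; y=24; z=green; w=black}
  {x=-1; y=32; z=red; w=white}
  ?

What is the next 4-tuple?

X goes 17, 11, 5, -1 → -7 (−6 each step).
Y: alternating steps +8, +9, +8, +9, …; 7, 15, 24, 32 → 41.
Z: repeats red → blue → green, so red, blue, green, red → blue.
For the w, repeats white → grey → black: white, grey, black, white → grey.
Putting it together: {x=-7; y=41; z=blue; w=grey}.

{x=-7; y=41; z=blue; w=grey}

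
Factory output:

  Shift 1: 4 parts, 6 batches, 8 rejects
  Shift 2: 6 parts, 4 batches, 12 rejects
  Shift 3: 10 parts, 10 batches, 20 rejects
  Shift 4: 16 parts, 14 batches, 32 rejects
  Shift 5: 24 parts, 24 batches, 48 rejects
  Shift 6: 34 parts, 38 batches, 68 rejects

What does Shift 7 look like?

46 parts, 62 batches, 92 rejects

Parts: differences are 2, 4, 6, … (increasing by 2 each time); 4, 6, 10, 16, 24, 34 → 46.
For the batches, each term is the sum of the two before it: 6, 4, 10, 14, 24, 38 → 62.
Rejects: always 2 × the parts, so 8, 12, 20, 32, 48, 68 → 92.
Combining the parts gives 46 parts, 62 batches, 92 rejects.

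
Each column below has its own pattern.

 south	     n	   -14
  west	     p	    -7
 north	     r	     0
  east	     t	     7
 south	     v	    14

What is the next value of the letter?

Letter goes n, p, r, t, v → x (letters move forward 2 places in the alphabet).

x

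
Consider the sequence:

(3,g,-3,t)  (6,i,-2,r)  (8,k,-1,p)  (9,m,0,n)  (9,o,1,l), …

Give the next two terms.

(8,q,2,j), (6,s,3,h)

First component: differences are 3, 2, 1, … (decreasing by 1 each time); 3, 6, 8, 9, 9 → 8 → 6.
First letter: letters move forward 2 places in the alphabet; g, i, k, m, o → q → s.
For the third component, +1 each step: -3, -2, -1, 0, 1 → 2 → 3.
Second letter: letters move back 2 places in the alphabet, so t, r, p, n, l → j → h.
So the next two terms are (8,q,2,j) and (6,s,3,h).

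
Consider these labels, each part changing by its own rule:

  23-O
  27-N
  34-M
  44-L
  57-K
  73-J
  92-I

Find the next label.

114-H

First component: 23, 27, 34, 44, 57, 73, 92 → 114 (differences are 4, 7, 10, … (increasing by 3 each time)).
Letter: letters move back 1 place in the alphabet; O, N, M, L, K, J, I → H.
So the next label is 114-H.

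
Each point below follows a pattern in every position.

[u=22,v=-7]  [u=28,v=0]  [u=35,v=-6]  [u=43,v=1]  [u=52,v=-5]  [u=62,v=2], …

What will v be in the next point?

-4

U: differences are 6, 7, 8, … (increasing by 1 each time), so 22, 28, 35, 43, 52, 62 → 73.
V — alternating steps +7, −6, +7, −6, …: -7, 0, -6, 1, -5, 2 → -4.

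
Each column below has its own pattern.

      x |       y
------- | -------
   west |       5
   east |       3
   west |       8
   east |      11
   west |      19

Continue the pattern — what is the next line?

Column x: alternates west ↔ east, so west, east, west, east, west → east.
Column y — each term is the sum of the two before it: 5, 3, 8, 11, 19 → 30.
Putting it together: east  30.

east  30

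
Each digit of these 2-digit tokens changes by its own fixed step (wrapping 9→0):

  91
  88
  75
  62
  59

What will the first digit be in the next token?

4

First digit — −1 each step, mod 10: 9, 8, 7, 6, 5 → 4.
For the second digit, −3 each step, mod 10: 1, 8, 5, 2, 9 → 6.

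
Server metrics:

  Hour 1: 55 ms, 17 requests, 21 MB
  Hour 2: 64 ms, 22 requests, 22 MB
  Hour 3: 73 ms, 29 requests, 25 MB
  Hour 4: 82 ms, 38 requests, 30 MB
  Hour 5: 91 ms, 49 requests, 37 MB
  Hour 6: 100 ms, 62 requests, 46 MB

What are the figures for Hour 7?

109 ms, 77 requests, 57 MB

Ms: +9 each step; 55, 64, 73, 82, 91, 100 → 109.
Requests: differences are 5, 7, 9, … (increasing by 2 each time), so 17, 22, 29, 38, 49, 62 → 77.
MB — differences are 1, 3, 5, … (increasing by 2 each time): 21, 22, 25, 30, 37, 46 → 57.
Putting it together: 109 ms, 77 requests, 57 MB.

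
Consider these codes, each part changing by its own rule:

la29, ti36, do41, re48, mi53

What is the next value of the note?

fa

Note goes la, ti, do, re, mi → fa (runs through the solfège scale do→ti).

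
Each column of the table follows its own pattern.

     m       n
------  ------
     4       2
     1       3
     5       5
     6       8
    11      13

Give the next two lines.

17  21; 28  34

Column m: 4, 1, 5, 6, 11 → 17 → 28 (each term is the sum of the two before it).
For the column n, each term is the sum of the two before it: 2, 3, 5, 8, 13 → 21 → 34.
So the next two lines are 17  21 and 28  34.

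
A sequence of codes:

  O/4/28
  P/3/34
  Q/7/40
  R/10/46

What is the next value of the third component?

Third component: 28, 34, 40, 46 → 52 (+6 each step).

52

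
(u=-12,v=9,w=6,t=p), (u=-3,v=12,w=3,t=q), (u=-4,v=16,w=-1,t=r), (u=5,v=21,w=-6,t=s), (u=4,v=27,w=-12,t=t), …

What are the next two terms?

(u=13,v=34,w=-19,t=u), (u=12,v=42,w=-27,t=v)

U: alternating steps +9, −1, +9, −1, …; -12, -3, -4, 5, 4 → 13 → 12.
V goes 9, 12, 16, 21, 27 → 34 → 42 (differences are 3, 4, 5, … (increasing by 1 each time)).
For the w, together with the v always sums to 15: 6, 3, -1, -6, -12 → -19 → -27.
For the t, letters move forward 1 place in the alphabet: p, q, r, s, t → u → v.
So the next two terms are (u=13,v=34,w=-19,t=u) and (u=12,v=42,w=-27,t=v).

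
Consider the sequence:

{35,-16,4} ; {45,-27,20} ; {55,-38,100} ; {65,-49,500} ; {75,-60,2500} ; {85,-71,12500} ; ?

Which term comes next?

For the first part, +10 each step: 35, 45, 55, 65, 75, 85 → 95.
Second part goes -16, -27, -38, -49, -60, -71 → -82 (−11 each step).
Third part: 4, 20, 100, 500, 2500, 12500 → 62500 (×5 each step).
Putting it together: {95,-82,62500}.

{95,-82,62500}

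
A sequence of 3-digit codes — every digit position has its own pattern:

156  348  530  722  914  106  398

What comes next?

580

First digit: 1, 3, 5, 7, 9, 1, 3 → 5 (+2 each step, mod 10).
For the second digit, −1 each step, mod 10: 5, 4, 3, 2, 1, 0, 9 → 8.
Third digit goes 6, 8, 0, 2, 4, 6, 8 → 0 (+2 each step, mod 10).
Combining the parts gives 580.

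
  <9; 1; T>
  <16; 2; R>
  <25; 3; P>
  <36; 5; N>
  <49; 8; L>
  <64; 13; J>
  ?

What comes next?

<81; 21; H>

First slot: 9, 16, 25, 36, 49, 64 → 81 (perfect squares: 3², 4², 5², …).
Second slot — each term is the sum of the two before it: 1, 2, 3, 5, 8, 13 → 21.
For the letter, letters move back 2 places in the alphabet: T, R, P, N, L, J → H.
Putting it together: <81; 21; H>.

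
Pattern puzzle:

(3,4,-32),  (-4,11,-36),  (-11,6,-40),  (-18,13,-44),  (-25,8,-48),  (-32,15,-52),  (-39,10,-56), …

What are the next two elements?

(-46,17,-60), (-53,12,-64)

First slot: 3, -4, -11, -18, -25, -32, -39 → -46 → -53 (−7 each step).
Second slot — alternating steps +7, −5, +7, −5, …: 4, 11, 6, 13, 8, 15, 10 → 17 → 12.
Third slot goes -32, -36, -40, -44, -48, -52, -56 → -60 → -64 (−4 each step).
So the next two elements are (-46,17,-60) and (-53,12,-64).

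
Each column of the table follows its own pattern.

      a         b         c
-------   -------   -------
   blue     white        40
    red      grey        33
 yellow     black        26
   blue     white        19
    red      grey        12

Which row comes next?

yellow  black  5

Column a: blue, red, yellow, blue, red → yellow (repeats blue → red → yellow).
Column b: repeats white → grey → black, so white, grey, black, white, grey → black.
Column c: −7 each step; 40, 33, 26, 19, 12 → 5.
Putting it together: yellow  black  5.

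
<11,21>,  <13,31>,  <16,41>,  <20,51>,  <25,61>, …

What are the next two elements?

For the first coordinate, differences are 2, 3, 4, … (increasing by 1 each time): 11, 13, 16, 20, 25 → 31 → 38.
Second coordinate: +10 each step, so 21, 31, 41, 51, 61 → 71 → 81.
Putting the parts together: <31,71> and then <38,81>.

<31,71>, <38,81>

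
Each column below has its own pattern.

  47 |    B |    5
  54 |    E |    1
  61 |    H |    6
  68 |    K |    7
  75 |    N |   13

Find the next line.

First component: +7 each step; 47, 54, 61, 68, 75 → 82.
Letter: letters move forward 3 places in the alphabet; B, E, H, K, N → Q.
Third component: each term is the sum of the two before it, so 5, 1, 6, 7, 13 → 20.
So the next line is 82  Q  20.

82  Q  20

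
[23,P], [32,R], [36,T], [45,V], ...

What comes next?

First value goes 23, 32, 36, 45 → 49 (alternating steps +9, +4, +9, +4, …).
Letter: P, R, T, V → X (letters move forward 2 places in the alphabet).
So the next element is [49,X].

[49,X]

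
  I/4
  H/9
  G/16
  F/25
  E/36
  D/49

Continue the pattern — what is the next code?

C/64

Letter: I, H, G, F, E, D → C (letters move back 1 place in the alphabet).
Second component goes 4, 9, 16, 25, 36, 49 → 64 (perfect squares: 2², 3², 4², …).
So the next code is C/64.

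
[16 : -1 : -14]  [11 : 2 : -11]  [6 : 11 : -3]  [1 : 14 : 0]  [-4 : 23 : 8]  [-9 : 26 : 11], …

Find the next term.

For the first part, −5 each step: 16, 11, 6, 1, -4, -9 → -14.
For the second part, alternating steps +3, +9, +3, +9, …: -1, 2, 11, 14, 23, 26 → 35.
Third part: -14, -11, -3, 0, 8, 11 → 19 (alternating steps +3, +8, +3, +8, …).
Putting it together: [-14 : 35 : 19].

[-14 : 35 : 19]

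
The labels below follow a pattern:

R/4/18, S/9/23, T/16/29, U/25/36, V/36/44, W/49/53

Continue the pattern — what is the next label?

Letter: R, S, T, U, V, W → X (letters move forward 1 place in the alphabet).
Second component goes 4, 9, 16, 25, 36, 49 → 64 (perfect squares: 2², 3², 4², …).
Third component: 18, 23, 29, 36, 44, 53 → 63 (differences are 5, 6, 7, … (increasing by 1 each time)).
So the next label is X/64/63.

X/64/63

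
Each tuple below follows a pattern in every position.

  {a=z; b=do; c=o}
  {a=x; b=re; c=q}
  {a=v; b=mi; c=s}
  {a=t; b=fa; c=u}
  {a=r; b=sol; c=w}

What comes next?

{a=p; b=la; c=y}

A goes z, x, v, t, r → p (letters move back 2 places in the alphabet).
For the b, runs through the solfège scale do→ti: do, re, mi, fa, sol → la.
C: letters move forward 2 places in the alphabet; o, q, s, u, w → y.
So the next tuple is {a=p; b=la; c=y}.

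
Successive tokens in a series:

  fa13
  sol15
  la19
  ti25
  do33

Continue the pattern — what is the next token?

re43

Note — runs through the solfège scale do→ti: fa, sol, la, ti, do → re.
Second component: 13, 15, 19, 25, 33 → 43 (differences are 2, 4, 6, … (increasing by 2 each time)).
Combining the parts gives re43.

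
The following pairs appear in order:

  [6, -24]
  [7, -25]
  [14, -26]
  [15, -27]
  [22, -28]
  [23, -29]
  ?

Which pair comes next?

First coordinate: alternating steps +1, +7, +1, +7, …; 6, 7, 14, 15, 22, 23 → 30.
Second coordinate: −1 each step; -24, -25, -26, -27, -28, -29 → -30.
Putting it together: [30, -30].

[30, -30]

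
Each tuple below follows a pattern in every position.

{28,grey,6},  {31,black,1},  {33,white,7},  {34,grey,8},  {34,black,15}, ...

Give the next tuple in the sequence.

First component goes 28, 31, 33, 34, 34 → 33 (differences are 3, 2, 1, … (decreasing by 1 each time)).
Shade goes grey, black, white, grey, black → white (repeats grey → black → white).
Third component — each term is the sum of the two before it: 6, 1, 7, 8, 15 → 23.
Putting it together: {33,white,23}.

{33,white,23}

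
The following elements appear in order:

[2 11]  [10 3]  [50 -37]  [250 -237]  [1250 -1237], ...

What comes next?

[6250 -6237]

First entry: ×5 each step, so 2, 10, 50, 250, 1250 → 6250.
Second entry: together with the first entry always sums to 13; 11, 3, -37, -237, -1237 → -6237.
So the next element is [6250 -6237].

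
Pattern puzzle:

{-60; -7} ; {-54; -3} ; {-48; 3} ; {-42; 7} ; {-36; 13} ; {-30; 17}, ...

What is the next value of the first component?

First component: +6 each step; -60, -54, -48, -42, -36, -30 → -24.

-24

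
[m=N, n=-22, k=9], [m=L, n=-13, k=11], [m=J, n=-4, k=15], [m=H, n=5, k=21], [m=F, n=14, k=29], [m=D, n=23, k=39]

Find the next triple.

[m=B, n=32, k=51]

M: N, L, J, H, F, D → B (letters move back 2 places in the alphabet).
N: -22, -13, -4, 5, 14, 23 → 32 (+9 each step).
K: differences are 2, 4, 6, … (increasing by 2 each time), so 9, 11, 15, 21, 29, 39 → 51.
Putting it together: [m=B, n=32, k=51].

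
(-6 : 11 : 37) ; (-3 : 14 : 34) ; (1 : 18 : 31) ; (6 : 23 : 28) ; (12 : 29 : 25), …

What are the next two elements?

First slot — differences are 3, 4, 5, … (increasing by 1 each time): -6, -3, 1, 6, 12 → 19 → 27.
Second slot goes 11, 14, 18, 23, 29 → 36 → 44 (differences are 3, 4, 5, … (increasing by 1 each time)).
Third slot: 37, 34, 31, 28, 25 → 22 → 19 (−3 each step).
Putting the parts together: (19 : 36 : 22) and then (27 : 44 : 19).

(19 : 36 : 22), (27 : 44 : 19)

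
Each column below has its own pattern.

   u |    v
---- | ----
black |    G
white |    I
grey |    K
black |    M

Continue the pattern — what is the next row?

Column u: repeats black → white → grey; black, white, grey, black → white.
Column v: letters move forward 2 places in the alphabet, so G, I, K, M → O.
Combining the parts gives white  O.

white  O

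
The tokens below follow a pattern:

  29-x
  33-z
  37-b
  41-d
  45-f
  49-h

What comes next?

53-j

First component: +4 each step, so 29, 33, 37, 41, 45, 49 → 53.
Letter: letters move forward 2 places in the alphabet, wrapping Z→A, so x, z, b, d, f, h → j.
So the next token is 53-j.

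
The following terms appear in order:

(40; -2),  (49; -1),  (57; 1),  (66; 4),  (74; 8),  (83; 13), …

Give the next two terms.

First component: 40, 49, 57, 66, 74, 83 → 91 → 100 (alternating steps +9, +8, +9, +8, …).
Second component — differences are 1, 2, 3, … (increasing by 1 each time): -2, -1, 1, 4, 8, 13 → 19 → 26.
So the next two terms are (91; 19) and (100; 26).

(91; 19), (100; 26)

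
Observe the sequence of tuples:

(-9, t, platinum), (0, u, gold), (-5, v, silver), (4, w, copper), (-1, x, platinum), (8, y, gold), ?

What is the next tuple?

For the first value, alternating steps +9, −5, +9, −5, …: -9, 0, -5, 4, -1, 8 → 3.
Letter goes t, u, v, w, x, y → z (letters move forward 1 place in the alphabet).
For the metal, repeats platinum → gold → silver → copper: platinum, gold, silver, copper, platinum, gold → silver.
So the next tuple is (3, z, silver).

(3, z, silver)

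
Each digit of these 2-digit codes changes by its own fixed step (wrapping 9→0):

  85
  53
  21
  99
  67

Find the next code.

35

First digit: −3 each step, mod 10; 8, 5, 2, 9, 6 → 3.
Second digit goes 5, 3, 1, 9, 7 → 5 (−2 each step, mod 10).
Putting it together: 35.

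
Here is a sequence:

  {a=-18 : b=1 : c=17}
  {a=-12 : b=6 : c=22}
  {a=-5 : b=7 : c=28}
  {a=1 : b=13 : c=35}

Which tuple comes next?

{a=8 : b=20 : c=43}

A: -18, -12, -5, 1 → 8 (alternating steps +6, +7, +6, +7, …).
B goes 1, 6, 7, 13 → 20 (each term is the sum of the two before it).
C — differences are 5, 6, 7, … (increasing by 1 each time): 17, 22, 28, 35 → 43.
Putting it together: {a=8 : b=20 : c=43}.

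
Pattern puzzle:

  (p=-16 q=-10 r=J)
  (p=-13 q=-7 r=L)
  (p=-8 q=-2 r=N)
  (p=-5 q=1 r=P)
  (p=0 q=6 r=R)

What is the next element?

(p=3 q=9 r=T)

P — alternating steps +3, +5, +3, +5, …: -16, -13, -8, -5, 0 → 3.
Q — always 6 more than the p: -10, -7, -2, 1, 6 → 9.
R — letters move forward 2 places in the alphabet: J, L, N, P, R → T.
Putting it together: (p=3 q=9 r=T).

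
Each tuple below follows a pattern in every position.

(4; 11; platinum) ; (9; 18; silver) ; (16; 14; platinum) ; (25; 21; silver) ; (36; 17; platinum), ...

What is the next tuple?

First slot: perfect squares: 2², 3², 4², …, so 4, 9, 16, 25, 36 → 49.
Second slot: 11, 18, 14, 21, 17 → 24 (alternating steps +7, −4, +7, −4, …).
For the metal, alternates platinum ↔ silver: platinum, silver, platinum, silver, platinum → silver.
So the next tuple is (49; 24; silver).

(49; 24; silver)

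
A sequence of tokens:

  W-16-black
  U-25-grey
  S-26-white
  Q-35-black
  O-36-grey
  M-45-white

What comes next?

Letter — letters move back 2 places in the alphabet: W, U, S, Q, O, M → K.
Second component goes 16, 25, 26, 35, 36, 45 → 46 (alternating steps +9, +1, +9, +1, …).
Shade: repeats black → grey → white; black, grey, white, black, grey, white → black.
So the next token is K-46-black.

K-46-black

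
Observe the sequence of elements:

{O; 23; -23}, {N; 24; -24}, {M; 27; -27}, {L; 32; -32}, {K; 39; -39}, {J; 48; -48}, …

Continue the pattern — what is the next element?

For the letter, letters move back 1 place in the alphabet: O, N, M, L, K, J → I.
For the second value, differences are 1, 3, 5, … (increasing by 2 each time): 23, 24, 27, 32, 39, 48 → 59.
Third value goes -23, -24, -27, -32, -39, -48 → -59 (always the negative of the second value).
Putting it together: {I; 59; -59}.

{I; 59; -59}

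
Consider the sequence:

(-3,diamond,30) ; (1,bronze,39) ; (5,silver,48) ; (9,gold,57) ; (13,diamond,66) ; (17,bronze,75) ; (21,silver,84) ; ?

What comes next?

(25,gold,93)

First component: +4 each step, so -3, 1, 5, 9, 13, 17, 21 → 25.
Rank: repeats diamond → bronze → silver → gold, so diamond, bronze, silver, gold, diamond, bronze, silver → gold.
Third component goes 30, 39, 48, 57, 66, 75, 84 → 93 (+9 each step).
Putting it together: (25,gold,93).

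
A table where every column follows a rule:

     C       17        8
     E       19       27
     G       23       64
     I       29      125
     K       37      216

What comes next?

Letter: C, E, G, I, K → M (letters move forward 2 places in the alphabet).
Second component — differences are 2, 4, 6, … (increasing by 2 each time): 17, 19, 23, 29, 37 → 47.
For the third component, perfect cubes: 2³, 3³, 4³, …: 8, 27, 64, 125, 216 → 343.
So the next line is M  47  343.

M  47  343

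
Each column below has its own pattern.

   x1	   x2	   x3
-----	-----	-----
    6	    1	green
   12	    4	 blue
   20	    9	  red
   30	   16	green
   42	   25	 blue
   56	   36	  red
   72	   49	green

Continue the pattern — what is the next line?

90  64  blue

Column x1 — differences are 6, 8, 10, … (increasing by 2 each time): 6, 12, 20, 30, 42, 56, 72 → 90.
Column x2: perfect squares: 1², 2², 3², …, so 1, 4, 9, 16, 25, 36, 49 → 64.
Column x3: repeats green → blue → red; green, blue, red, green, blue, red, green → blue.
Putting it together: 90  64  blue.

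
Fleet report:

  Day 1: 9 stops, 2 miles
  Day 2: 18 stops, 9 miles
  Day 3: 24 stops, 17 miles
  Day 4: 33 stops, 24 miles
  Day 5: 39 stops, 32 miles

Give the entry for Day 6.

48 stops, 39 miles

Stops: alternating steps +9, +6, +9, +6, …; 9, 18, 24, 33, 39 → 48.
Miles goes 2, 9, 17, 24, 32 → 39 (alternating steps +7, +8, +7, +8, …).
Combining the parts gives 48 stops, 39 miles.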